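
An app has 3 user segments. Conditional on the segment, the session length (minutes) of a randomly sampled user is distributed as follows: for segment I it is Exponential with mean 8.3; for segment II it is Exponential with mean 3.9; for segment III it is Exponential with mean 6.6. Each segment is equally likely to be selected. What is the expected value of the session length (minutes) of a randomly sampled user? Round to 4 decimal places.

Component means — I: 8.3; II: 3.9; III: 6.6.
E[X] = 0.333333·8.3 + 0.333333·3.9 + 0.333333·6.6 = 6.26667.

6.2667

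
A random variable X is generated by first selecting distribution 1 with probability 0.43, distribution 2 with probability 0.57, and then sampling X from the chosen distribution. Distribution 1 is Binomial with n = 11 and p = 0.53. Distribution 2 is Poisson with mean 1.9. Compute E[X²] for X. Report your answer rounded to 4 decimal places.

For each component E[X²] = Var + (mean)², giving 1: 36.729; 2: 5.51.
Overall E[X²] = 0.43·36.729 + 0.57·5.51 = 18.9342.

18.9342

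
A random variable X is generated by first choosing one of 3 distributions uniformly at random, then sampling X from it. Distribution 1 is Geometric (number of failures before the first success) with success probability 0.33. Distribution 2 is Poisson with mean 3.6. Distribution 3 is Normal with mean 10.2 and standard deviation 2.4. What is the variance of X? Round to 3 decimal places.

17.701

Per component, 1: μ=2.0303, E[X²]=10.2746; 2: μ=3.6, E[X²]=16.56; 3: μ=10.2, E[X²]=109.8.
E[X] = 0.333333·2.0303 + 0.333333·3.6 + 0.333333·10.2 = 5.27677.
E[X²] = 0.333333·10.2746 + 0.333333·16.56 + 0.333333·109.8 = 45.5449.
Var(X) = E[X²] − (E[X])² = 45.5449 − 27.8443 = 17.7006.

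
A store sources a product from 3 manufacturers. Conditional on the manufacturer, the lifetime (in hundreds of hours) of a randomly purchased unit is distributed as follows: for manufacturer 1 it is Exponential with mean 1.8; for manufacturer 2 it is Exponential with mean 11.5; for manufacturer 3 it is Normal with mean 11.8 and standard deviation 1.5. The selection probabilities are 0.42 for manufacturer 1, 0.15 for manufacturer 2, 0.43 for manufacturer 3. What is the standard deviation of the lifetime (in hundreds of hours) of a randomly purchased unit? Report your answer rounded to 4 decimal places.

6.7941

Per component, 1: μ=1.8, E[X²]=6.48; 2: μ=11.5, E[X²]=264.5; 3: μ=11.8, E[X²]=141.49.
E[X] = 0.42·1.8 + 0.15·11.5 + 0.43·11.8 = 7.555.
E[X²] = 0.42·6.48 + 0.15·264.5 + 0.43·141.49 = 103.237.
Var(X) = E[X²] − (E[X])² = 103.237 − 57.078 = 46.1593.
SD(X) = √46.1593 = 6.79406.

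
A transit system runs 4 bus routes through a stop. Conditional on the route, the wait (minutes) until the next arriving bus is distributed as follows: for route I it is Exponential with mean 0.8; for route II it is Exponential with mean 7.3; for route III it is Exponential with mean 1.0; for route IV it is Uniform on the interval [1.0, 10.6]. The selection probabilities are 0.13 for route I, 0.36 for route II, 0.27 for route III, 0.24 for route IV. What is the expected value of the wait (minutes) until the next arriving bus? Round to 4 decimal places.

4.3940

Component means — I: 0.8; II: 7.3; III: 1; IV: 5.8.
E[X] = 0.13·0.8 + 0.36·7.3 + 0.27·1 + 0.24·5.8 = 4.394.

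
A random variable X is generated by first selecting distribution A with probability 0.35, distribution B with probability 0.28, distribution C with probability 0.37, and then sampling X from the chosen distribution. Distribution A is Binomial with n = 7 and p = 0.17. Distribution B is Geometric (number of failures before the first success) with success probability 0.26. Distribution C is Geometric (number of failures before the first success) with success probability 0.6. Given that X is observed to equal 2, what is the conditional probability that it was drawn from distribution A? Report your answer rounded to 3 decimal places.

Likelihoods P(X=2 | ·): A: 0.23906; B: 0.142376; C: 0.096.
Posterior ∝ prior × likelihood. Numerator for A: 0.35·0.23906 = 0.0836711.
Normalizing constant: 0.35·0.23906 + 0.28·0.142376 + 0.37·0.096 = 0.159056.
P(A | observation) = 0.0836711 / 0.159056 = 0.526047.

0.526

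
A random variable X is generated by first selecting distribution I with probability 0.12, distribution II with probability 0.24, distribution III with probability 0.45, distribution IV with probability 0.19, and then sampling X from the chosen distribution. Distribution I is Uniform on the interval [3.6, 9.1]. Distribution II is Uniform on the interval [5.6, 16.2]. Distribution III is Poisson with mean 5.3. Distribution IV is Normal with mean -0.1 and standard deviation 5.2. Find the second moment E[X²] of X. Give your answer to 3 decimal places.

56.068

For each component E[X²] = Var + (mean)², giving I: 42.8433; II: 128.173; III: 33.39; IV: 27.05.
Overall E[X²] = 0.12·42.8433 + 0.24·128.173 + 0.45·33.39 + 0.19·27.05 = 56.0678.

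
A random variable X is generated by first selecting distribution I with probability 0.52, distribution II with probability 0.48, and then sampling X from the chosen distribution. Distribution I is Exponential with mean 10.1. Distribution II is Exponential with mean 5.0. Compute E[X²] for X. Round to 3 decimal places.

For each component E[X²] = Var + (mean)², giving I: 204.02; II: 50.
Overall E[X²] = 0.52·204.02 + 0.48·50 = 130.09.

130.090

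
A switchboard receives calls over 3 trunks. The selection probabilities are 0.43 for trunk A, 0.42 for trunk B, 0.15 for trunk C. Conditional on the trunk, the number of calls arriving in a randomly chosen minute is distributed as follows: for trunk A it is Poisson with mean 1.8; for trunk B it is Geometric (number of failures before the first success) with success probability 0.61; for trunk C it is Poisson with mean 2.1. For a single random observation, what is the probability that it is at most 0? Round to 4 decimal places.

Conditional on each trunk, P(X ≤ 0): A: 0.165299; B: 0.61; C: 0.122456.
By total probability, P(X ≤ 0) = 0.43·0.165299 + 0.42·0.61 + 0.15·0.122456 = 0.345647.

0.3456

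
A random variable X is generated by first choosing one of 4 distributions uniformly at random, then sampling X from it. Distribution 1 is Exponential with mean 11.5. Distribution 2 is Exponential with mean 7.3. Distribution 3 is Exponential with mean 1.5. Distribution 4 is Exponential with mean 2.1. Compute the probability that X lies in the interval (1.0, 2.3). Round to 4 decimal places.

0.2061

Conditional on each component, P(1.0 < X < 2.3): 1: 0.0979862; 2: 0.142243; 3: 0.297602; 4: 0.286685.
By total probability, P(1.0 < X < 2.3) = 0.25·0.0979862 + 0.25·0.142243 + 0.25·0.297602 + 0.25·0.286685 = 0.206129.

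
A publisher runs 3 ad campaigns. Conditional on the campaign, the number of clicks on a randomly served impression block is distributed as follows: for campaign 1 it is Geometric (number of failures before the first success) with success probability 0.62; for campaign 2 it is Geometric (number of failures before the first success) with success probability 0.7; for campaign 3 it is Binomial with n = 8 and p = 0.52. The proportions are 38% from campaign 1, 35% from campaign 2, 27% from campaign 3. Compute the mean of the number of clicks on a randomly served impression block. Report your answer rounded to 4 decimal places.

1.5061

Component means — 1: 0.612903; 2: 0.428571; 3: 4.16.
E[X] = 0.38·0.612903 + 0.35·0.428571 + 0.27·4.16 = 1.5061.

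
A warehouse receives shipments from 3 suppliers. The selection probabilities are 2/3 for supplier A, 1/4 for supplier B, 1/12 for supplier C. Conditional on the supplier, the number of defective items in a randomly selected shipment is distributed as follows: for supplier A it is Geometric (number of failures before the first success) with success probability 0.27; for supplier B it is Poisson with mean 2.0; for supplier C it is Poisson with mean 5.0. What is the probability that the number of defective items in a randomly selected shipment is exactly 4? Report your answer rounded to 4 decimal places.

0.0883

Conditional on each supplier, P(X = 4): A: 0.0766753; B: 0.0902235; C: 0.175467.
By total probability, P(X = 4) = 0.666667·0.0766753 + 0.25·0.0902235 + 0.0833333·0.175467 = 0.088295.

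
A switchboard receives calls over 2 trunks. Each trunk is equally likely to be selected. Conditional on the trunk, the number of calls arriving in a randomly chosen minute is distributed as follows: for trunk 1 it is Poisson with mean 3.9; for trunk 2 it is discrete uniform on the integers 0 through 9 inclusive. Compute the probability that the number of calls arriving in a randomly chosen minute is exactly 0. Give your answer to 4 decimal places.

0.0601

Conditional on each trunk, P(X = 0): 1: 0.0202419; 2: 0.1.
By total probability, P(X = 0) = 0.5·0.0202419 + 0.5·0.1 = 0.060121.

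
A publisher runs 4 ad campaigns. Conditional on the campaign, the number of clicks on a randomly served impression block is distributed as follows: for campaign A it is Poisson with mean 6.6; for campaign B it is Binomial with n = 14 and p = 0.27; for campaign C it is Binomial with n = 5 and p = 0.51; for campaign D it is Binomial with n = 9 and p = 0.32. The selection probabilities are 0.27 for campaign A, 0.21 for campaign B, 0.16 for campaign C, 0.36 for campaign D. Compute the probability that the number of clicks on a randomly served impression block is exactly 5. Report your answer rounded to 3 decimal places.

0.112

Conditional on each campaign, P(X = 5): A: 0.141969; B: 0.169118; C: 0.0345025; D: 0.0903974.
By total probability, P(X = 5) = 0.27·0.141969 + 0.21·0.169118 + 0.16·0.0345025 + 0.36·0.0903974 = 0.11191.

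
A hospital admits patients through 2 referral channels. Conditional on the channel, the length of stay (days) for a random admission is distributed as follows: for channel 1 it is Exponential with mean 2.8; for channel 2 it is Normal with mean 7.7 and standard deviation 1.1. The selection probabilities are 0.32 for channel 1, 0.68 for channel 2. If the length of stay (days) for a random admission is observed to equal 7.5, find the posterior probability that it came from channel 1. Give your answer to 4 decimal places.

0.0313

Likelihoods f(7.5 | ·): 1: 0.0245218; 2: 0.356729.
Posterior ∝ prior × likelihood. Numerator for 1: 0.32·0.0245218 = 0.00784699.
Normalizing constant: 0.32·0.0245218 + 0.68·0.356729 = 0.250423.
P(1 | observation) = 0.00784699 / 0.250423 = 0.0313349.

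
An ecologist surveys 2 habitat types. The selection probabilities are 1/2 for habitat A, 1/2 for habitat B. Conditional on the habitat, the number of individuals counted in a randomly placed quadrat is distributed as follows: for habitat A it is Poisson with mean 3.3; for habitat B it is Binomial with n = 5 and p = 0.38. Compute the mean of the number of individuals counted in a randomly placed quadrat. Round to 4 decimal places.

2.6000

Component means — A: 3.3; B: 1.9.
E[X] = 0.5·3.3 + 0.5·1.9 = 2.6.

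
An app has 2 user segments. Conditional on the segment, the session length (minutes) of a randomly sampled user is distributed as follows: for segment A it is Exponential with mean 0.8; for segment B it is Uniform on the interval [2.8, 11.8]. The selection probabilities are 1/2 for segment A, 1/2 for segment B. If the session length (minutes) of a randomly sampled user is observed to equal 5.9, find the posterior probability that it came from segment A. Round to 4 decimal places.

Likelihoods f(5.9 | ·): A: 0.000783408; B: 0.111111.
Posterior ∝ prior × likelihood. Numerator for A: 0.5·0.000783408 = 0.000391704.
Normalizing constant: 0.5·0.000783408 + 0.5·0.111111 = 0.0559473.
P(A | observation) = 0.000391704 / 0.0559473 = 0.00700131.

0.0070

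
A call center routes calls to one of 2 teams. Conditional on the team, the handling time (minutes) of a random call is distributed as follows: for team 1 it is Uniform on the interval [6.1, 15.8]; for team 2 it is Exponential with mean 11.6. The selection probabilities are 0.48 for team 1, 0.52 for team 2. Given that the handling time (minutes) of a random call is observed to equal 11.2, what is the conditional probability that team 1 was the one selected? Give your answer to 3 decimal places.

0.744

Likelihoods f(11.2 | ·): 1: 0.103093; 2: 0.0328264.
Posterior ∝ prior × likelihood. Numerator for 1: 0.48·0.103093 = 0.0494845.
Normalizing constant: 0.48·0.103093 + 0.52·0.0328264 = 0.0665543.
P(1 | observation) = 0.0494845 / 0.0665543 = 0.743522.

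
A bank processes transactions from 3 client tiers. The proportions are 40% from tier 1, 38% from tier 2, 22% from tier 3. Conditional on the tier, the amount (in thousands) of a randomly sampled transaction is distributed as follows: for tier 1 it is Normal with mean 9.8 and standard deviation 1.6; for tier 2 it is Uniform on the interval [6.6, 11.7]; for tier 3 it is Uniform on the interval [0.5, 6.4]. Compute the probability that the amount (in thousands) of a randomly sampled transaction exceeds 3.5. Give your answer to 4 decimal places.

0.8881

Conditional on each tier, P(X > 3.5): 1: 0.999959; 2: 1; 3: 0.491525.
By total probability, P(X > 3.5) = 0.4·0.999959 + 0.38·1 + 0.22·0.491525 = 0.888119.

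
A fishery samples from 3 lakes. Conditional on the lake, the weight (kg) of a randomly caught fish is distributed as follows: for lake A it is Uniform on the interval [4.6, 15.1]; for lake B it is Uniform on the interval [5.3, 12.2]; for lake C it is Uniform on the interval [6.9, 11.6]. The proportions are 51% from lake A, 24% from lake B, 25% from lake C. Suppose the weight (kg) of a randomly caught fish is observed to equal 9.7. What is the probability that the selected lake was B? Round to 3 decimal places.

Likelihoods f(9.7 | ·): A: 0.0952381; B: 0.144928; C: 0.212766.
Posterior ∝ prior × likelihood. Numerator for B: 0.24·0.144928 = 0.0347826.
Normalizing constant: 0.51·0.0952381 + 0.24·0.144928 + 0.25·0.212766 = 0.136546.
P(B | observation) = 0.0347826 / 0.136546 = 0.254733.

0.255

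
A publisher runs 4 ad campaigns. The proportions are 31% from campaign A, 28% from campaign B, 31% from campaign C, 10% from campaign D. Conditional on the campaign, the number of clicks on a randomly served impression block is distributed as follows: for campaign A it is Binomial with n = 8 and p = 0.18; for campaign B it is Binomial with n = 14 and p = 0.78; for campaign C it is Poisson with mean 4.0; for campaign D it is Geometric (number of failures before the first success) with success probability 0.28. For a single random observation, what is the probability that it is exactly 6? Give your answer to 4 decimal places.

0.0374

Conditional on each campaign, P(X = 6): A: 0.000640355; B: 0.00371111; C: 0.104196; D: 0.0390079.
By total probability, P(X = 6) = 0.31·0.000640355 + 0.28·0.00371111 + 0.31·0.104196 + 0.1·0.0390079 = 0.0374391.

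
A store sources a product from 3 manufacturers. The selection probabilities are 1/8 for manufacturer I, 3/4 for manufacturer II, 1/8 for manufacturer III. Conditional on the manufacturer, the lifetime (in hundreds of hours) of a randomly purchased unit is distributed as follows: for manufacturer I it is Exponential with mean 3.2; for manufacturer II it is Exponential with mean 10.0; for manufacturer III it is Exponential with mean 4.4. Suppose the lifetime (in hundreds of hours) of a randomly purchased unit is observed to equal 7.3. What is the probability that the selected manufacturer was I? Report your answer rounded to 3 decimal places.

0.088

Likelihoods f(7.3 | ·): I: 0.0319239; II: 0.0481909; III: 0.0432527.
Posterior ∝ prior × likelihood. Numerator for I: 0.125·0.0319239 = 0.00399049.
Normalizing constant: 0.125·0.0319239 + 0.75·0.0481909 + 0.125·0.0432527 = 0.0455402.
P(I | observation) = 0.00399049 / 0.0455402 = 0.0876255.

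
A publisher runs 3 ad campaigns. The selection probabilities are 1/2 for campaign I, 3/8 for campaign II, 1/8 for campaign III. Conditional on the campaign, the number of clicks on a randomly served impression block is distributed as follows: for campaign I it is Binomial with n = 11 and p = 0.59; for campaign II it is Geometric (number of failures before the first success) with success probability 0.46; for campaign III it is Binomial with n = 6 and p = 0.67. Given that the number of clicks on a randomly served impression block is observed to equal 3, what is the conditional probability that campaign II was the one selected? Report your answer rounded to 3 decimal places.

0.401

Likelihoods P(X=3 | ·): I: 0.0270589; II: 0.0724334; III: 0.21617.
Posterior ∝ prior × likelihood. Numerator for II: 0.375·0.0724334 = 0.0271625.
Normalizing constant: 0.5·0.0270589 + 0.375·0.0724334 + 0.125·0.21617 = 0.0677133.
P(II | observation) = 0.0271625 / 0.0677133 = 0.40114.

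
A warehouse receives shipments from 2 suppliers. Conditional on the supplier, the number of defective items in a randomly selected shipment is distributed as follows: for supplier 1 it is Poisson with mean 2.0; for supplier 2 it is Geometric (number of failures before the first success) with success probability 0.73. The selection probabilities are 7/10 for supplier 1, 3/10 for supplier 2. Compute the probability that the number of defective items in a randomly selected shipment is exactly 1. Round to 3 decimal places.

Conditional on each supplier, P(X = 1): 1: 0.270671; 2: 0.1971.
By total probability, P(X = 1) = 0.7·0.270671 + 0.3·0.1971 = 0.248599.

0.249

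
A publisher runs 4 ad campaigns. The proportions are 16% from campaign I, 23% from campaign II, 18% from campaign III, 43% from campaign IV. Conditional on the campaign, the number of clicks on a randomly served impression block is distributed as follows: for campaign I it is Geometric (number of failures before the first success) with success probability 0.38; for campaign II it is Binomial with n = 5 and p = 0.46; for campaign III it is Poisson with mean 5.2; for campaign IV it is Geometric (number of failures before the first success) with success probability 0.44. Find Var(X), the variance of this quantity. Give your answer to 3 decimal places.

Per component, I: μ=1.63158, E[X²]=6.95568; II: μ=2.3, E[X²]=6.532; III: μ=5.2, E[X²]=32.24; IV: μ=1.27273, E[X²]=4.5124.
E[X] = 0.16·1.63158 + 0.23·2.3 + 0.18·5.2 + 0.43·1.27273 = 2.27333.
E[X²] = 0.16·6.95568 + 0.23·6.532 + 0.18·32.24 + 0.43·4.5124 = 10.3588.
Var(X) = E[X²] − (E[X])² = 10.3588 − 5.16801 = 5.19079.

5.191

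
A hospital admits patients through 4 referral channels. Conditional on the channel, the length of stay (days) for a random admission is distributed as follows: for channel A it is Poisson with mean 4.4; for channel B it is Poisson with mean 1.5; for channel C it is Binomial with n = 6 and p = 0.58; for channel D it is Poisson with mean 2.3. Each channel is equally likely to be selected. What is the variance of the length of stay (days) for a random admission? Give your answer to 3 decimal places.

Per component, A: μ=4.4, E[X²]=23.76; B: μ=1.5, E[X²]=3.75; C: μ=3.48, E[X²]=13.572; D: μ=2.3, E[X²]=7.59.
E[X] = 0.25·4.4 + 0.25·1.5 + 0.25·3.48 + 0.25·2.3 = 2.92.
E[X²] = 0.25·23.76 + 0.25·3.75 + 0.25·13.572 + 0.25·7.59 = 12.168.
Var(X) = E[X²] − (E[X])² = 12.168 − 8.5264 = 3.6416.

3.642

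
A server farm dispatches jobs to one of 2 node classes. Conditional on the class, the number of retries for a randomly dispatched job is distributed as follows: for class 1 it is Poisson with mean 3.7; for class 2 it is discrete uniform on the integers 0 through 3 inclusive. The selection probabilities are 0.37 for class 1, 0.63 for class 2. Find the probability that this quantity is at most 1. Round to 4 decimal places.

0.3580

Conditional on each class, P(X ≤ 1): 1: 0.116201; 2: 0.5.
By total probability, P(X ≤ 1) = 0.37·0.116201 + 0.63·0.5 = 0.357994.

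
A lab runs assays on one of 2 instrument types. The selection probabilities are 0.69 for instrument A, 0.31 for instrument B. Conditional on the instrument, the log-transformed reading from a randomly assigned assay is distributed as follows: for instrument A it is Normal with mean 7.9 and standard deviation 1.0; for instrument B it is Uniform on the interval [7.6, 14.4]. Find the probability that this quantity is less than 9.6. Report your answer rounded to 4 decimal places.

Conditional on each instrument, P(X < 9.6): A: 0.955435; B: 0.294118.
By total probability, P(X < 9.6) = 0.69·0.955435 + 0.31·0.294118 = 0.750426.

0.7504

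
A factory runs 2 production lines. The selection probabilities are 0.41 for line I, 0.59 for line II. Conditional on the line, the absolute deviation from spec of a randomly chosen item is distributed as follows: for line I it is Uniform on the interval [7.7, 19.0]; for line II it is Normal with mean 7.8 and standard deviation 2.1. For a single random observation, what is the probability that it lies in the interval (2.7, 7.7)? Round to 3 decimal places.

0.279

Conditional on each line, P(2.7 < X < 7.7): I: 0; II: 0.473431.
By total probability, P(2.7 < X < 7.7) = 0.41·0 + 0.59·0.473431 = 0.279324.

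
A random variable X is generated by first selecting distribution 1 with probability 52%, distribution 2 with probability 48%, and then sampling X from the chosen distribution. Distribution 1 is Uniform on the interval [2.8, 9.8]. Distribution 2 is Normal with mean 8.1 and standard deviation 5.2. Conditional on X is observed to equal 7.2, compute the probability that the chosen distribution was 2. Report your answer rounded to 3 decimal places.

0.328

Likelihoods f(7.2 | ·): 1: 0.142857; 2: 0.0755791.
Posterior ∝ prior × likelihood. Numerator for 2: 0.48·0.0755791 = 0.036278.
Normalizing constant: 0.52·0.142857 + 0.48·0.0755791 = 0.110564.
P(2 | observation) = 0.036278 / 0.110564 = 0.328118.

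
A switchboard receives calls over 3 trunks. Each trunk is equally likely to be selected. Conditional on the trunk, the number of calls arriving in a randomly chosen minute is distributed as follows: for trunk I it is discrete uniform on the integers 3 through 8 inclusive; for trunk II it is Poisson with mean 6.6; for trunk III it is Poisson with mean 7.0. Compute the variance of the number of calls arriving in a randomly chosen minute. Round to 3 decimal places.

5.908

Per component, I: μ=5.5, E[X²]=33.1667; II: μ=6.6, E[X²]=50.16; III: μ=7, E[X²]=56.
E[X] = 0.333333·5.5 + 0.333333·6.6 + 0.333333·7 = 6.36667.
E[X²] = 0.333333·33.1667 + 0.333333·50.16 + 0.333333·56 = 46.4422.
Var(X) = E[X²] − (E[X])² = 46.4422 − 40.5344 = 5.90778.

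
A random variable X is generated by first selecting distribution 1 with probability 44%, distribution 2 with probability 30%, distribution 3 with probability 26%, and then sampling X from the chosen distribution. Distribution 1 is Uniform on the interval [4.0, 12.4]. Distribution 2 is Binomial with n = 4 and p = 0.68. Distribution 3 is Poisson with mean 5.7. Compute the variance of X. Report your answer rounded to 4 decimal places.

Per component, 1: μ=8.2, E[X²]=73.12; 2: μ=2.72, E[X²]=8.2688; 3: μ=5.7, E[X²]=38.19.
E[X] = 0.44·8.2 + 0.3·2.72 + 0.26·5.7 = 5.906.
E[X²] = 0.44·73.12 + 0.3·8.2688 + 0.26·38.19 = 44.5828.
Var(X) = E[X²] − (E[X])² = 44.5828 − 34.8808 = 9.702.

9.7020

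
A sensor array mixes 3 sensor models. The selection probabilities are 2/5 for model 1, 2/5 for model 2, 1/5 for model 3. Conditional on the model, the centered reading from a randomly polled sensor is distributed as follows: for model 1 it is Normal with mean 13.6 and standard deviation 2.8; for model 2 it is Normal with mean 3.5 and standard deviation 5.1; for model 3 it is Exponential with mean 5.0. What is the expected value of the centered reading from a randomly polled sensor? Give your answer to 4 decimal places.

7.8400

Component means — 1: 13.6; 2: 3.5; 3: 5.
E[X] = 0.4·13.6 + 0.4·3.5 + 0.2·5 = 7.84.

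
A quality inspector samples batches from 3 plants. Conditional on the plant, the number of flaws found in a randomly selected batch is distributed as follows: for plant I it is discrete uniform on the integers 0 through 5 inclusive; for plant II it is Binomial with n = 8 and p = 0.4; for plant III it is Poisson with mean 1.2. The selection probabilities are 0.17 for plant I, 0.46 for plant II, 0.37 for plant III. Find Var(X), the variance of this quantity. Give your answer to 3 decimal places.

2.648

Per component, I: μ=2.5, E[X²]=9.16667; II: μ=3.2, E[X²]=12.16; III: μ=1.2, E[X²]=2.64.
E[X] = 0.17·2.5 + 0.46·3.2 + 0.37·1.2 = 2.341.
E[X²] = 0.17·9.16667 + 0.46·12.16 + 0.37·2.64 = 8.12873.
Var(X) = E[X²] − (E[X])² = 8.12873 − 5.48028 = 2.64845.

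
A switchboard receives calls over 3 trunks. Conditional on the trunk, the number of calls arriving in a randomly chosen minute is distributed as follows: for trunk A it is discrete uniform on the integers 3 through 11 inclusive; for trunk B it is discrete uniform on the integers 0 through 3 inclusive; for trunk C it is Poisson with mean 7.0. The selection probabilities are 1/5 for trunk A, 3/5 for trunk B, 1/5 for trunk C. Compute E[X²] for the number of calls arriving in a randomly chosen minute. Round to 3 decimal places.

24.433

For each component E[X²] = Var + (mean)², giving A: 55.6667; B: 3.5; C: 56.
Overall E[X²] = 0.2·55.6667 + 0.6·3.5 + 0.2·56 = 24.4333.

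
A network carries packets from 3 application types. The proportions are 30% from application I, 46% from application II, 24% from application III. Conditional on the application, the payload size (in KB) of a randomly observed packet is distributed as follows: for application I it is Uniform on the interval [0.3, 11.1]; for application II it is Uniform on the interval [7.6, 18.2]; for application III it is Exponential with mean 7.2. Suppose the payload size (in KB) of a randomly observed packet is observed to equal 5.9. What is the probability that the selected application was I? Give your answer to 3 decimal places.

0.654

Likelihoods f(5.9 | ·): I: 0.0925926; II: 0; III: 0.0612051.
Posterior ∝ prior × likelihood. Numerator for I: 0.3·0.0925926 = 0.0277778.
Normalizing constant: 0.3·0.0925926 + 0.46·0 + 0.24·0.0612051 = 0.042467.
P(I | observation) = 0.0277778 / 0.042467 = 0.654103.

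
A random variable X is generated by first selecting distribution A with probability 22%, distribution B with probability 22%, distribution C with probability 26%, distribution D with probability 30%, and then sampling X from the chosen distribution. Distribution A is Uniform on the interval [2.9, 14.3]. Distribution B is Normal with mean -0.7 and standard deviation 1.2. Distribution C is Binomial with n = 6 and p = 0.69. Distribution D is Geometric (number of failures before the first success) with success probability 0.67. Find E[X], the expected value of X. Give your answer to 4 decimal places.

2.9622

Component means — A: 8.6; B: -0.7; C: 4.14; D: 0.492537.
E[X] = 0.22·8.6 + 0.22·-0.7 + 0.26·4.14 + 0.3·0.492537 = 2.96216.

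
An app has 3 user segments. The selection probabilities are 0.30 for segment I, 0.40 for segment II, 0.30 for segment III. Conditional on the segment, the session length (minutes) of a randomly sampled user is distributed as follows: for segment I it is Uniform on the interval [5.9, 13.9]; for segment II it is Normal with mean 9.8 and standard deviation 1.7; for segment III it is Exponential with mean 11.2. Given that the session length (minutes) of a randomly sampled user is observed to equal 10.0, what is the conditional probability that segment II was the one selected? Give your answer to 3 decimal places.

0.658

Likelihoods f(10.0 | ·): I: 0.125; II: 0.233054; III: 0.0365611.
Posterior ∝ prior × likelihood. Numerator for II: 0.4·0.233054 = 0.0932214.
Normalizing constant: 0.3·0.125 + 0.4·0.233054 + 0.3·0.0365611 = 0.14169.
P(II | observation) = 0.0932214 / 0.14169 = 0.657926.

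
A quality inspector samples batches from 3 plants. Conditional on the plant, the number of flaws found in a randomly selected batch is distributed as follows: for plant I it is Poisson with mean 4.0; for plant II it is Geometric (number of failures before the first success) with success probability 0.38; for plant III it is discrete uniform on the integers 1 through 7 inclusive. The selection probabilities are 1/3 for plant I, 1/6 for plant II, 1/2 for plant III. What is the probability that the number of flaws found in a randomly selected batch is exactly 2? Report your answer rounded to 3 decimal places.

Conditional on each plant, P(X = 2): I: 0.146525; II: 0.146072; III: 0.142857.
By total probability, P(X = 2) = 0.333333·0.146525 + 0.166667·0.146072 + 0.5·0.142857 = 0.144616.

0.145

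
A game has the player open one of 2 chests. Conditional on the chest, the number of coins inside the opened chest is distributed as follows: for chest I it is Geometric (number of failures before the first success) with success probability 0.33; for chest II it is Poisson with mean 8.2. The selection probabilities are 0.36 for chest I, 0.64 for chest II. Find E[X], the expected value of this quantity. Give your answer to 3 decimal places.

5.979

Component means — I: 2.0303; II: 8.2.
E[X] = 0.36·2.0303 + 0.64·8.2 = 5.97891.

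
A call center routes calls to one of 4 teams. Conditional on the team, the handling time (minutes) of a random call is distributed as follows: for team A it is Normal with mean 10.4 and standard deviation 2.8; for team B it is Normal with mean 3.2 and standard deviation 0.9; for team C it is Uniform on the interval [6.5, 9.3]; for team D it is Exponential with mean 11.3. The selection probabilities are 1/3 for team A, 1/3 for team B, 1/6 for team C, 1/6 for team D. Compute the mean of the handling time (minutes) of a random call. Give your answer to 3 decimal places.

Component means — A: 10.4; B: 3.2; C: 7.9; D: 11.3.
E[X] = 0.333333·10.4 + 0.333333·3.2 + 0.166667·7.9 + 0.166667·11.3 = 7.73333.

7.733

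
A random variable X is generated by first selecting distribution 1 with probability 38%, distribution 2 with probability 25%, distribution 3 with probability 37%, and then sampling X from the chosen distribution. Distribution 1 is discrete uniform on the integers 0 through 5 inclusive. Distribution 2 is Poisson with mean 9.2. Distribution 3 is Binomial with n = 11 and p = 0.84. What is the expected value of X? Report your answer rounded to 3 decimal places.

6.669

Component means — 1: 2.5; 2: 9.2; 3: 9.24.
E[X] = 0.38·2.5 + 0.25·9.2 + 0.37·9.24 = 6.6688.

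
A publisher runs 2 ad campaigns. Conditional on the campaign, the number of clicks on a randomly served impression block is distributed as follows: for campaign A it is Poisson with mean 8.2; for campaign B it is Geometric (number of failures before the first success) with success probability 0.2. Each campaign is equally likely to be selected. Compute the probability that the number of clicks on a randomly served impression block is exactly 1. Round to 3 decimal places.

0.081

Conditional on each campaign, P(X = 1): A: 0.00225216; B: 0.16.
By total probability, P(X = 1) = 0.5·0.00225216 + 0.5·0.16 = 0.0811261.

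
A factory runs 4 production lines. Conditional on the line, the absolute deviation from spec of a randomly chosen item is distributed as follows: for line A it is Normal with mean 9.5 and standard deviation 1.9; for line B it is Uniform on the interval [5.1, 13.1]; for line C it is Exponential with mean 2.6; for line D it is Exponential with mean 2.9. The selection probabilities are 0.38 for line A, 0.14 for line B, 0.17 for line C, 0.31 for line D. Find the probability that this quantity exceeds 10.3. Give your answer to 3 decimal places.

0.189

Conditional on each line, P(X > 10.3): A: 0.336858; B: 0.35; C: 0.0190338; D: 0.0286752.
By total probability, P(X > 10.3) = 0.38·0.336858 + 0.14·0.35 + 0.17·0.0190338 + 0.31·0.0286752 = 0.189131.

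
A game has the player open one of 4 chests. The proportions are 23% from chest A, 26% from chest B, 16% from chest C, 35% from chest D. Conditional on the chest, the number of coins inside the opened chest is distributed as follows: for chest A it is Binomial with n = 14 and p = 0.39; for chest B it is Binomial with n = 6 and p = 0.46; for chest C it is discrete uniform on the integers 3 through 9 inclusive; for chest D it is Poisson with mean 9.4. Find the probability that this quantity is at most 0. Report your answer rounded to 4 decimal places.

Conditional on each chest, P(X ≤ 0): A: 0.000987683; B: 0.0247949; C: 0; D: 8.27241e-05.
By total probability, P(X ≤ 0) = 0.23·0.000987683 + 0.26·0.0247949 + 0.16·0 + 0.35·8.27241e-05 = 0.0067028.

0.0067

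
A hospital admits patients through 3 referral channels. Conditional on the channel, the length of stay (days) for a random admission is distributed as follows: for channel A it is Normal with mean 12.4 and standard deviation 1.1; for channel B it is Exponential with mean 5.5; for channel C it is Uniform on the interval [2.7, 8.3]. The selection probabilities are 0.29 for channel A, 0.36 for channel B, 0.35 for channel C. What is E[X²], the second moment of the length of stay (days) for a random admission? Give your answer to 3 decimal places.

For each component E[X²] = Var + (mean)², giving A: 154.97; B: 60.5; C: 32.8633.
Overall E[X²] = 0.29·154.97 + 0.36·60.5 + 0.35·32.8633 = 78.2235.

78.223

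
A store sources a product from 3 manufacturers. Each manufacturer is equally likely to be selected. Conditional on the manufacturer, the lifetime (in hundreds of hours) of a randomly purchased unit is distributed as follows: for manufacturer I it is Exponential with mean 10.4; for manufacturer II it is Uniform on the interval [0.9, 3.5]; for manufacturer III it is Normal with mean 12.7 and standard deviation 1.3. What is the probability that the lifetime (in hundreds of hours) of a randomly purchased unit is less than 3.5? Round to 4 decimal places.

Conditional on each manufacturer, P(X < 3.5): I: 0.285762; II: 1; III: 7.36966e-13.
By total probability, P(X < 3.5) = 0.333333·0.285762 + 0.333333·1 + 0.333333·7.36966e-13 = 0.428587.

0.4286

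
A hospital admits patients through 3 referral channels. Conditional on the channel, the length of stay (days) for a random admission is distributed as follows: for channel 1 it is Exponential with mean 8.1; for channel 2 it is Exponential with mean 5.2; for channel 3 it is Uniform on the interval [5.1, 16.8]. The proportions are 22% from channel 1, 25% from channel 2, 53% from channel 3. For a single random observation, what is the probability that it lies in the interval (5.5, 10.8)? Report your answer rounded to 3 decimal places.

0.349

Conditional on each channel, P(5.5 < X < 10.8): 1: 0.24352; 2: 0.221941; 3: 0.452991.
By total probability, P(5.5 < X < 10.8) = 0.22·0.24352 + 0.25·0.221941 + 0.53·0.452991 = 0.349145.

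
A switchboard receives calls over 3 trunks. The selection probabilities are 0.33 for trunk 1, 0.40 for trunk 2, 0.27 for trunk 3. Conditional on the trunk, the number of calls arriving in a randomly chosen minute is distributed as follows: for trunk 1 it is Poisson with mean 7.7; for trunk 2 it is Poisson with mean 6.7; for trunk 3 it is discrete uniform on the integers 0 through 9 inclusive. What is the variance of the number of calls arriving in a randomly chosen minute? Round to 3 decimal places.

9.016

Per component, 1: μ=7.7, E[X²]=66.99; 2: μ=6.7, E[X²]=51.59; 3: μ=4.5, E[X²]=28.5.
E[X] = 0.33·7.7 + 0.4·6.7 + 0.27·4.5 = 6.436.
E[X²] = 0.33·66.99 + 0.4·51.59 + 0.27·28.5 = 50.4377.
Var(X) = E[X²] − (E[X])² = 50.4377 − 41.4221 = 9.0156.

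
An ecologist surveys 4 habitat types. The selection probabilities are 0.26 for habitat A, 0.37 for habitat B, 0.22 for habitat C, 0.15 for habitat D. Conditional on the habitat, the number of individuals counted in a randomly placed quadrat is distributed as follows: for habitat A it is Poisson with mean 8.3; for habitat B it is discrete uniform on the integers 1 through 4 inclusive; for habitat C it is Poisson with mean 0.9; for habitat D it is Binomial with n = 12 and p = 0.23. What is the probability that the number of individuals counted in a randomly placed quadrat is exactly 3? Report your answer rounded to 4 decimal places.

0.1477

Conditional on each habitat, P(X = 3): A: 0.0236831; B: 0.25; C: 0.0493982; D: 0.254696.
By total probability, P(X = 3) = 0.26·0.0236831 + 0.37·0.25 + 0.22·0.0493982 + 0.15·0.254696 = 0.14773.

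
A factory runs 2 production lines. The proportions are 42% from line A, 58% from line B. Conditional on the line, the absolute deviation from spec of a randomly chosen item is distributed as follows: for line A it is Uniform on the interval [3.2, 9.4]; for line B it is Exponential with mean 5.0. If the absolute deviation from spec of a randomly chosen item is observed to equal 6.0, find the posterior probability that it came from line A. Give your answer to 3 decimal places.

0.660

Likelihoods f(6.0 | ·): A: 0.16129; B: 0.0602388.
Posterior ∝ prior × likelihood. Numerator for A: 0.42·0.16129 = 0.0677419.
Normalizing constant: 0.42·0.16129 + 0.58·0.0602388 = 0.10268.
P(A | observation) = 0.0677419 / 0.10268 = 0.659735.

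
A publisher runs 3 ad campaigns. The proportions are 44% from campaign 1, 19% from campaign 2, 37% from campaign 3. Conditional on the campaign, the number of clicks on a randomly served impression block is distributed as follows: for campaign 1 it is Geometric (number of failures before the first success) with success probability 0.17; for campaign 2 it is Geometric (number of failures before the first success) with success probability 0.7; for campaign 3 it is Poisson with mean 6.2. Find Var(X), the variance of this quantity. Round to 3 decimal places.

Per component, 1: μ=4.88235, E[X²]=52.5571; 2: μ=0.428571, E[X²]=0.795918; 3: μ=6.2, E[X²]=44.64.
E[X] = 0.44·4.88235 + 0.19·0.428571 + 0.37·6.2 = 4.52366.
E[X²] = 0.44·52.5571 + 0.19·0.795918 + 0.37·44.64 = 39.7931.
Var(X) = E[X²] − (E[X])² = 39.7931 − 20.4635 = 19.3296.

19.330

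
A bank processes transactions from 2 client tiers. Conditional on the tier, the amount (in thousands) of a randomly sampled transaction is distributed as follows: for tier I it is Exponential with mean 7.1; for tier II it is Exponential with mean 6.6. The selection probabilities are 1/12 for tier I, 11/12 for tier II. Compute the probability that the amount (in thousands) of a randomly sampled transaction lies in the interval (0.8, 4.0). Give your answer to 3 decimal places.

Conditional on each tier, P(0.8 < X < 4.0): I: 0.324159; II: 0.34035.
By total probability, P(0.8 < X < 4.0) = 0.0833333·0.324159 + 0.916667·0.34035 = 0.339001.

0.339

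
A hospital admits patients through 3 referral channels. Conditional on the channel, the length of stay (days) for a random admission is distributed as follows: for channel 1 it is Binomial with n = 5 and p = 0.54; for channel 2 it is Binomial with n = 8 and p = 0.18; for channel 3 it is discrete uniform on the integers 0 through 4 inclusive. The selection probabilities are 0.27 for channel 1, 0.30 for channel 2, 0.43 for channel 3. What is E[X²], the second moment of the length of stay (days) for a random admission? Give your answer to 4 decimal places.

5.8600

For each component E[X²] = Var + (mean)², giving 1: 8.532; 2: 3.2544; 3: 6.
Overall E[X²] = 0.27·8.532 + 0.3·3.2544 + 0.43·6 = 5.85996.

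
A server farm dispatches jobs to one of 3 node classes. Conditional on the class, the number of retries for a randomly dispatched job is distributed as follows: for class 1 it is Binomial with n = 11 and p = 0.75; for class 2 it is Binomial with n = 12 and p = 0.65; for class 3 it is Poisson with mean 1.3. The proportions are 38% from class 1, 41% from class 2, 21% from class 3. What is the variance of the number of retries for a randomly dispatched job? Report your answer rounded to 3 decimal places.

Per component, 1: μ=8.25, E[X²]=70.125; 2: μ=7.8, E[X²]=63.57; 3: μ=1.3, E[X²]=2.99.
E[X] = 0.38·8.25 + 0.41·7.8 + 0.21·1.3 = 6.606.
E[X²] = 0.38·70.125 + 0.41·63.57 + 0.21·2.99 = 53.3391.
Var(X) = E[X²] − (E[X])² = 53.3391 − 43.6392 = 9.69986.

9.700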